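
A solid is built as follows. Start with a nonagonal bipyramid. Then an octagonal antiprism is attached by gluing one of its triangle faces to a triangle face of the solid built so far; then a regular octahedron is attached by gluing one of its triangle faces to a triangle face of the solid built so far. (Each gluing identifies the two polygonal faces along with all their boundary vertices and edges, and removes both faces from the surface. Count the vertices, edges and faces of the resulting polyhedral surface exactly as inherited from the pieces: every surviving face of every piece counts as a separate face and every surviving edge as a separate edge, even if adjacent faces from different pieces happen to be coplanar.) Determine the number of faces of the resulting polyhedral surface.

A nonagonal bipyramid: V=11, E=27, F=18.
Attach an octagonal antiprism (V=16, E=32, F=18) along a 3-gon: merge 3 vertices and 3 edges, delete both glued faces → V=24, E=56, F=34.
Attach a regular octahedron (V=6, E=12, F=8) along a 3-gon: merge 3 vertices and 3 edges, delete both glued faces → V=27, E=65, F=40.
Check: V − E + F = 27 − 65 + 40 = 2.

40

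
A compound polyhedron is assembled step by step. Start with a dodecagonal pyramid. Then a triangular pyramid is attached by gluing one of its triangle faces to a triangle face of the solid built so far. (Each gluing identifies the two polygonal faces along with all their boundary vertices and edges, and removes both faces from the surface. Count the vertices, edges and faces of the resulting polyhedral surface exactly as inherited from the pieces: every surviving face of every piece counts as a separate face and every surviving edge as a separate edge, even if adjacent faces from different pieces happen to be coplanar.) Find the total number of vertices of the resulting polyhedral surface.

A dodecagonal pyramid: V=13, E=24, F=13.
Attach a triangular pyramid (V=4, E=6, F=4) along a 3-gon: merge 3 vertices and 3 edges, delete both glued faces → V=14, E=27, F=15.
Check: V − E + F = 14 − 27 + 15 = 2.

14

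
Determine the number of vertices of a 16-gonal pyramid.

17

A pyramid on an n-gon base has one n-gon and n triangles: V = 16 + 1 = 17, E = 2·16 = 32, F = 16 + 1 = 17.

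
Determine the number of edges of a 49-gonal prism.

A prism on an n-gon has two n-gon bases and n rectangular sides: V = 2·49 = 98, E = 3·49 = 147, F = 49 + 2 = 51.

147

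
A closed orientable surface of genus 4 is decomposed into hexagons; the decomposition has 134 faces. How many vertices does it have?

262

χ = 2 − 2·4 = -6, and every face is a hexagon so 6F = 2E.
E = 6·134/2 = 402. Then V = -6 + E − F = -6 + 402 − 134 = 262.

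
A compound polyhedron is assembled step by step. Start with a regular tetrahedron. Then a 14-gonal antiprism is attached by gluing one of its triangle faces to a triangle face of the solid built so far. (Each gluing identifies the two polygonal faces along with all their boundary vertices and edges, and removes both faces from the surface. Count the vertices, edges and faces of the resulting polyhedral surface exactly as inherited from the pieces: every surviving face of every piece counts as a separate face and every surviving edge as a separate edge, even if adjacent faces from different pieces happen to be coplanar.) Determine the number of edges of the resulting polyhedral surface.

A regular tetrahedron: V=4, E=6, F=4.
Attach a 14-gonal antiprism (V=28, E=56, F=30) along a 3-gon: merge 3 vertices and 3 edges, delete both glued faces → V=29, E=59, F=32.
Check: V − E + F = 29 − 59 + 32 = 2.

59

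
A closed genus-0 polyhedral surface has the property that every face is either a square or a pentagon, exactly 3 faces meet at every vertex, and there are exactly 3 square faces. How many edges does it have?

21

Let x be the number of pentagons; then F = 3 + x.
Edge–face incidences: 2E = 4·3 + 5·x = 12 + 5x.
Every vertex has degree 3, so 3V = 2E.
Euler: V − E + F = 2 ⇒ (2E)/3 − E + (3 + x) = 2.
Multiply by 6: 2·(2E) − 3·(2E) + 6·(3 + x) = 12, i.e. 18 + 6x − (12 + 5x) = 12.
Collecting terms: x + 6 = 12, so x = 6.
Then 2E = 12 + 5·6 = 42, so E = 21, V = 2E/3 = 14, F = 3 + 6 = 9.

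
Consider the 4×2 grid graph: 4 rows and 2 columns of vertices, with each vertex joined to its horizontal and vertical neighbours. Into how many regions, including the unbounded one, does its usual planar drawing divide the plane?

4

The grid has V = 4·2 = 8 vertices and E = 4·1 + 2·3 = 10 edges.
F = 2 − V + E = 2 − 8 + 10 = 4.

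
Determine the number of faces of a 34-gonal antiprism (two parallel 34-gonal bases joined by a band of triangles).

An antiprism on an n-gon has two n-gon caps and 2n triangles: V = 2·34 = 68, E = 4·34 = 136, F = 2·34 + 2 = 70.
Check: V − E + F = 68 − 136 + 70 = 2.

70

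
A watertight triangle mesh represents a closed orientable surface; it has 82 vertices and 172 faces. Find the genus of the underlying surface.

3

Every face is a triangle, so 2E = 3·172 = 516, giving E = 258.
χ = V − E + F = 82 − 258 + 172 = -4.
For a closed orientable surface χ = 2 − 2g, so g = (2 − (-4))/2 = 3.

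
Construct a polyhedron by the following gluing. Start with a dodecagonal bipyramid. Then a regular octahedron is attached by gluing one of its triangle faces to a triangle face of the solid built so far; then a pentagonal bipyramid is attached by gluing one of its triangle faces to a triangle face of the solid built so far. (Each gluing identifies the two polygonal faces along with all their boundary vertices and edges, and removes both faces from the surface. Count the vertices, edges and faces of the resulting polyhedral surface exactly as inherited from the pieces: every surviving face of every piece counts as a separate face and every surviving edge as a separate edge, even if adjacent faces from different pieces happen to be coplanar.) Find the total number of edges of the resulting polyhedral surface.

57

A dodecagonal bipyramid: V=14, E=36, F=24.
Attach a regular octahedron (V=6, E=12, F=8) along a 3-gon: merge 3 vertices and 3 edges, delete both glued faces → V=17, E=45, F=30.
Attach a pentagonal bipyramid (V=7, E=15, F=10) along a 3-gon: merge 3 vertices and 3 edges, delete both glued faces → V=21, E=57, F=38.
Check: V − E + F = 21 − 57 + 38 = 2.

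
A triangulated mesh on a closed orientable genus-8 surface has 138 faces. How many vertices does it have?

55

χ = 2 − 2·8 = -14, and every face is a triangle so 3F = 2E.
E = 3·138/2 = 207. Then V = -14 + E − F = -14 + 207 − 138 = 55.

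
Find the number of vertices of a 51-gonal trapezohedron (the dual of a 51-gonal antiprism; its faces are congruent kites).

104

The n-trapezohedron (dual of the n-antiprism) has V = 2·51 + 2 = 104, E = 4·51 = 204, F = 2·51 = 102.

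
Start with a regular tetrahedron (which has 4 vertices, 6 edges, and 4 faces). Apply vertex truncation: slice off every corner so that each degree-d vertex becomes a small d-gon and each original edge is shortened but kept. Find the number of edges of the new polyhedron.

Truncation replaces each original edge-end by a new vertex, so V′ = 2E = 12.
Each original edge survives, and each old vertex of degree d contributes d new edges; summing degrees gives Σd = 2E, so E′ = E + 2E = 3E = 18.
Each original face survives and each original vertex becomes one new face: F′ = F + V = 8.

18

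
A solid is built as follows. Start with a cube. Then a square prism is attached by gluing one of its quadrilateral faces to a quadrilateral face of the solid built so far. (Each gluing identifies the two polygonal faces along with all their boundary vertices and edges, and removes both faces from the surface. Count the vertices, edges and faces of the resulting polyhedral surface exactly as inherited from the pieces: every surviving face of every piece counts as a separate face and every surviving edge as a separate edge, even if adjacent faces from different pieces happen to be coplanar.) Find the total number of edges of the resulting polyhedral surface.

A cube: V=8, E=12, F=6.
Attach a square prism (V=8, E=12, F=6) along a 4-gon: merge 4 vertices and 4 edges, delete both glued faces → V=12, E=20, F=10.
Check: V − E + F = 12 − 20 + 10 = 2.

20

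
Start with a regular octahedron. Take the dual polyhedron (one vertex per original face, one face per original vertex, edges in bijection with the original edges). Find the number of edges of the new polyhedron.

The base solid has V = 6, E = 12, F = 8.
The dual swaps V and F and preserves E: V′ = F = 8, E′ = E = 12, F′ = V = 6.

12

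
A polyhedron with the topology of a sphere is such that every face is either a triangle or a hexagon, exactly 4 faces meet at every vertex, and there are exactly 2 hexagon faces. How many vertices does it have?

12

Let x be the number of triangles; then F = 2 + x.
Edge–face incidences: 2E = 6·2 + 3·x = 12 + 3x.
Every vertex has degree 4, so 4V = 2E.
Euler: V − E + F = 2 ⇒ (2E)/4 − E + (2 + x) = 2.
Multiply by 8: 2·(2E) − 4·(2E) + 8·(2 + x) = 16, i.e. 16 + 8x − 2·(12 + 3x) = 16.
Collecting terms: 2x − 8 = 16, so 2x = 24, so x = 12.
Then 2E = 12 + 3·12 = 48, so E = 24, V = 2E/4 = 12, F = 2 + 12 = 14.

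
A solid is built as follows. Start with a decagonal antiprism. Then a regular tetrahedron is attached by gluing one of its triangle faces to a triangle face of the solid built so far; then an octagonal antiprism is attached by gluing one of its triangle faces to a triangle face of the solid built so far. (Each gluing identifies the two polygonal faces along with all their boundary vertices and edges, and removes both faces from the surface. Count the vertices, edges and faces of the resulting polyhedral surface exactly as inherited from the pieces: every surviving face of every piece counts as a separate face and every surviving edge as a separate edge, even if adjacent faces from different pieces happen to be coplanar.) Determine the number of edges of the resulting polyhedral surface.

A decagonal antiprism: V=20, E=40, F=22.
Attach a regular tetrahedron (V=4, E=6, F=4) along a 3-gon: merge 3 vertices and 3 edges, delete both glued faces → V=21, E=43, F=24.
Attach an octagonal antiprism (V=16, E=32, F=18) along a 3-gon: merge 3 vertices and 3 edges, delete both glued faces → V=34, E=72, F=40.
Check: V − E + F = 34 − 72 + 40 = 2.

72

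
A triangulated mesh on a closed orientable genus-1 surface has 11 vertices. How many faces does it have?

22

χ = 2 − 2·1 = 0, and every face is a triangle so 3F = 2E.
V − E + F = 0 with E = 3F/2 gives 11 − (3/2 − 1)·F = 0, so F = 22 and E = 33.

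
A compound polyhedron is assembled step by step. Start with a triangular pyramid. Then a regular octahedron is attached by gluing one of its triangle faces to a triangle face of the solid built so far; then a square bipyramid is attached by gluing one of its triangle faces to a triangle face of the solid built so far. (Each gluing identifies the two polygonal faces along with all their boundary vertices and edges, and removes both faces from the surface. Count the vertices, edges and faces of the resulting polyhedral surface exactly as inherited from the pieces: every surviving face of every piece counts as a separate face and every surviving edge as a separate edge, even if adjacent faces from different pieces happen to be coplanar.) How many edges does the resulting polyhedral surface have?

24

A triangular pyramid: V=4, E=6, F=4.
Attach a regular octahedron (V=6, E=12, F=8) along a 3-gon: merge 3 vertices and 3 edges, delete both glued faces → V=7, E=15, F=10.
Attach a square bipyramid (V=6, E=12, F=8) along a 3-gon: merge 3 vertices and 3 edges, delete both glued faces → V=10, E=24, F=16.
Check: V − E + F = 10 − 24 + 16 = 2.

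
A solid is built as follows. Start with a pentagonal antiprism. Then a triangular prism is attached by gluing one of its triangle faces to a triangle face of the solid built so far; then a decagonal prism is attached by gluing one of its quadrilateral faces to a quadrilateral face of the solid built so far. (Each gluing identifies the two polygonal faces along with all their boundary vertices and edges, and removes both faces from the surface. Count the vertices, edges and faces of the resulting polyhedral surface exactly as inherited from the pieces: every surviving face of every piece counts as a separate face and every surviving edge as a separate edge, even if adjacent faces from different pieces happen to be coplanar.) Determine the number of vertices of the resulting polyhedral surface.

A pentagonal antiprism: V=10, E=20, F=12.
Attach a triangular prism (V=6, E=9, F=5) along a 3-gon: merge 3 vertices and 3 edges, delete both glued faces → V=13, E=26, F=15.
Attach a decagonal prism (V=20, E=30, F=12) along a 4-gon: merge 4 vertices and 4 edges, delete both glued faces → V=29, E=52, F=25.
Check: V − E + F = 29 − 52 + 25 = 2.

29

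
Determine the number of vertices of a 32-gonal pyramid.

33

A pyramid on an n-gon base has one n-gon and n triangles: V = 32 + 1 = 33, E = 2·32 = 64, F = 32 + 1 = 33.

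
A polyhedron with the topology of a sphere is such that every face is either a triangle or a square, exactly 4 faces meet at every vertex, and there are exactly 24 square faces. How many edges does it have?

Let x be the number of triangles; then F = 24 + x.
Edge–face incidences: 2E = 4·24 + 3·x = 96 + 3x.
Every vertex has degree 4, so 4V = 2E.
Euler: V − E + F = 2 ⇒ (2E)/4 − E + (24 + x) = 2.
Multiply by 8: 2·(2E) − 4·(2E) + 8·(24 + x) = 16, i.e. 192 + 8x − 2·(96 + 3x) = 16.
Collecting terms: 2x = 16, so x = 8.
Then 2E = 96 + 3·8 = 120, so E = 60, V = 2E/4 = 30, F = 24 + 8 = 32.

60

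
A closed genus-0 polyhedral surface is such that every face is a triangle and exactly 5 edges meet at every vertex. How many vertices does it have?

12

Each face has 3 edges and each edge borders two faces, so 2E = 3F.
Each vertex has degree 5, so 5V = 2E and hence V = 3F/5.
Euler: V − E + F = 2 ⇒ (3F/5) − (3F/2) + F = 2.
Multiply by 10: (6 − 15 + 10)F = 20, i.e. 1F = 20.
So F = 20, E = 3·20/2 = 30, V = 3·20/5 = 12.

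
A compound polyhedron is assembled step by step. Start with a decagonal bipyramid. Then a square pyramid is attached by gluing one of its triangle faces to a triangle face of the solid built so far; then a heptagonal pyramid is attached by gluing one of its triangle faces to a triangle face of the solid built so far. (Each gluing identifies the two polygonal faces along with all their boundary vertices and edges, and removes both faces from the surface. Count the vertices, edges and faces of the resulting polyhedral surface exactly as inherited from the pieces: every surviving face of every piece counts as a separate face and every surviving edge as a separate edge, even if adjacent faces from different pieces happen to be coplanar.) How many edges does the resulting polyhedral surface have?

46

A decagonal bipyramid: V=12, E=30, F=20.
Attach a square pyramid (V=5, E=8, F=5) along a 3-gon: merge 3 vertices and 3 edges, delete both glued faces → V=14, E=35, F=23.
Attach a heptagonal pyramid (V=8, E=14, F=8) along a 3-gon: merge 3 vertices and 3 edges, delete both glued faces → V=19, E=46, F=29.
Check: V − E + F = 19 − 46 + 29 = 2.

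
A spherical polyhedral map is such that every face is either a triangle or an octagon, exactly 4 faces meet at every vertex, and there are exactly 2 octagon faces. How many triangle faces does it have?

Let x be the number of triangles; then F = 2 + x.
Edge–face incidences: 2E = 8·2 + 3·x = 16 + 3x.
Every vertex has degree 4, so 4V = 2E.
Euler: V − E + F = 2 ⇒ (2E)/4 − E + (2 + x) = 2.
Multiply by 8: 2·(2E) − 4·(2E) + 8·(2 + x) = 16, i.e. 16 + 8x − 2·(16 + 3x) = 16.
Collecting terms: 2x − 16 = 16, so 2x = 32, so x = 16.
Then 2E = 16 + 3·16 = 64, so E = 32, V = 2E/4 = 16, F = 2 + 16 = 18.

16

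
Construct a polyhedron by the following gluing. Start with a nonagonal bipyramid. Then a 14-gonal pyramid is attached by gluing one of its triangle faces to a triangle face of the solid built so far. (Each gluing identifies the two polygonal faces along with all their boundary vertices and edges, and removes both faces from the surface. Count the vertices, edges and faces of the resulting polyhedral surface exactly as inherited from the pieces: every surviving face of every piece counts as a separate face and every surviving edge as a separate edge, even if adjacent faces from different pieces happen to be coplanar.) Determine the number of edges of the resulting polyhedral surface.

52

A nonagonal bipyramid: V=11, E=27, F=18.
Attach a 14-gonal pyramid (V=15, E=28, F=15) along a 3-gon: merge 3 vertices and 3 edges, delete both glued faces → V=23, E=52, F=31.
Check: V − E + F = 23 − 52 + 31 = 2.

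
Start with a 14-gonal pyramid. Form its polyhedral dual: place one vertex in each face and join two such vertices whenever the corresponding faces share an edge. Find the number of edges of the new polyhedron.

The base solid has V = 15, E = 28, F = 15.
The dual swaps V and F and preserves E: V′ = F = 15, E′ = E = 28, F′ = V = 15.

28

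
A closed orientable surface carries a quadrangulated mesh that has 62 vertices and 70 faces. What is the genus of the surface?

Every face is a square, so 2E = 4·70 = 280, giving E = 140.
χ = V − E + F = 62 − 140 + 70 = -8.
For a closed orientable surface χ = 2 − 2g, so g = (2 − (-8))/2 = 5.

5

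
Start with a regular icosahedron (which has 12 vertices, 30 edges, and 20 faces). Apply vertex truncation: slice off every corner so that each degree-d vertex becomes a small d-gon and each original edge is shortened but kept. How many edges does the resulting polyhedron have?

Truncation replaces each original edge-end by a new vertex, so V′ = 2E = 60.
Each original edge survives, and each old vertex of degree d contributes d new edges; summing degrees gives Σd = 2E, so E′ = E + 2E = 3E = 90.
Each original face survives and each original vertex becomes one new face: F′ = F + V = 32.

90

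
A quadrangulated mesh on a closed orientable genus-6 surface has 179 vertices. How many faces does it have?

χ = 2 − 2·6 = -10, and every face is a square so 4F = 2E.
V − E + F = -10 with E = 4F/2 gives 179 − (4/2 − 1)·F = -10, so F = 189 and E = 378.

189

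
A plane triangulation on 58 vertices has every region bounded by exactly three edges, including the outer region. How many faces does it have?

112

In a plane triangulation 3F = 2E and V − E + F = 2, so F = 2V − 4 = 2·58 − 4 = 112.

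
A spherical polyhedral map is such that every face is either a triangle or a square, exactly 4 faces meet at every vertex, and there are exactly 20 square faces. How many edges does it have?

Let x be the number of triangles; then F = 20 + x.
Edge–face incidences: 2E = 4·20 + 3·x = 80 + 3x.
Every vertex has degree 4, so 4V = 2E.
Euler: V − E + F = 2 ⇒ (2E)/4 − E + (20 + x) = 2.
Multiply by 8: 2·(2E) − 4·(2E) + 8·(20 + x) = 16, i.e. 160 + 8x − 2·(80 + 3x) = 16.
Collecting terms: 2x = 16, so x = 8.
Then 2E = 80 + 3·8 = 104, so E = 52, V = 2E/4 = 26, F = 20 + 8 = 28.

52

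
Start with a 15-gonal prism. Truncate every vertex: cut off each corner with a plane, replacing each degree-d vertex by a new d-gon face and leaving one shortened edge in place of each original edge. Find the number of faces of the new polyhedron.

The base solid has V = 30, E = 45, F = 17.
Truncation replaces each original edge-end by a new vertex, so V′ = 2E = 90.
Each original edge survives, and each old vertex of degree d contributes d new edges; summing degrees gives Σd = 2E, so E′ = E + 2E = 3E = 135.
Each original face survives and each original vertex becomes one new face: F′ = F + V = 47.

47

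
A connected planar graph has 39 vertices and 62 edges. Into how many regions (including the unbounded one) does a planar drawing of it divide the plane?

25

Euler's formula for a connected plane graph: V − E + F = 2, so F = 2 − 39 + 62 = 25.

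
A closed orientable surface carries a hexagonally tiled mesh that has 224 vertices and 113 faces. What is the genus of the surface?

Every face is a hexagon, so 2E = 6·113 = 678, giving E = 339.
χ = V − E + F = 224 − 339 + 113 = -2.
For a closed orientable surface χ = 2 − 2g, so g = (2 − (-2))/2 = 2.

2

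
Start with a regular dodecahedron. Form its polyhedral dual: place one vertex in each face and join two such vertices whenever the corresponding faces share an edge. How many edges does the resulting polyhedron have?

30

The base solid has V = 20, E = 30, F = 12.
The dual swaps V and F and preserves E: V′ = F = 12, E′ = E = 30, F′ = V = 20.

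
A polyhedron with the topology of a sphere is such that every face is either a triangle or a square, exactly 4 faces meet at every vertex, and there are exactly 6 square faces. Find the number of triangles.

8

Let x be the number of triangles; then F = 6 + x.
Edge–face incidences: 2E = 4·6 + 3·x = 24 + 3x.
Every vertex has degree 4, so 4V = 2E.
Euler: V − E + F = 2 ⇒ (2E)/4 − E + (6 + x) = 2.
Multiply by 8: 2·(2E) − 4·(2E) + 8·(6 + x) = 16, i.e. 48 + 8x − 2·(24 + 3x) = 16.
Collecting terms: 2x = 16, so x = 8.
Then 2E = 24 + 3·8 = 48, so E = 24, V = 2E/4 = 12, F = 6 + 8 = 14.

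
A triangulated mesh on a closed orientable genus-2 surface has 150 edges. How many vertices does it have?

48

χ = 2 − 2·2 = -2, and every face is a triangle so 3F = 2E.
F = 2E/3 = 100. Then V = -2 + E − F = -2 + 150 − 100 = 48.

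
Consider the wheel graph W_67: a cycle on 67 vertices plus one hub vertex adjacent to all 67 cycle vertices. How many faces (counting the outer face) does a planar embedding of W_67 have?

68

W_67 has V = 67 + 1 = 68 vertices and E = 2·67 = 134 edges.
By Euler's formula F = 2 − V + E = 2 − 68 + 134 = 68.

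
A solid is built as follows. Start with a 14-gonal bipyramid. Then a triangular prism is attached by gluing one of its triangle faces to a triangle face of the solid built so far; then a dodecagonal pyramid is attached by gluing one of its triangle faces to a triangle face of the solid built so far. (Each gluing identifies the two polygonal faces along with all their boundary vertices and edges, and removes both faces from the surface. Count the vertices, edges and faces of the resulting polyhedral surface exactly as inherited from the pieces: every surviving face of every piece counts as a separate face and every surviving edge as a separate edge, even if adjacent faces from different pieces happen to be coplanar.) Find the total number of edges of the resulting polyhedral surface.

A 14-gonal bipyramid: V=16, E=42, F=28.
Attach a triangular prism (V=6, E=9, F=5) along a 3-gon: merge 3 vertices and 3 edges, delete both glued faces → V=19, E=48, F=31.
Attach a dodecagonal pyramid (V=13, E=24, F=13) along a 3-gon: merge 3 vertices and 3 edges, delete both glued faces → V=29, E=69, F=42.
Check: V − E + F = 29 − 69 + 42 = 2.

69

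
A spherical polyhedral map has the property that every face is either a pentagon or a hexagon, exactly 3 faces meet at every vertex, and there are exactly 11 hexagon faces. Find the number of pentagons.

12

Let x be the number of pentagons; then F = 11 + x.
Edge–face incidences: 2E = 6·11 + 5·x = 66 + 5x.
Every vertex has degree 3, so 3V = 2E.
Euler: V − E + F = 2 ⇒ (2E)/3 − E + (11 + x) = 2.
Multiply by 6: 2·(2E) − 3·(2E) + 6·(11 + x) = 12, i.e. 66 + 6x − (66 + 5x) = 12.
Collecting terms: x = 12.
Then 2E = 66 + 5·12 = 126, so E = 63, V = 2E/3 = 42, F = 11 + 12 = 23.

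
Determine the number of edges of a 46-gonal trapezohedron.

184

The n-trapezohedron (dual of the n-antiprism) has V = 2·46 + 2 = 94, E = 4·46 = 184, F = 2·46 = 92.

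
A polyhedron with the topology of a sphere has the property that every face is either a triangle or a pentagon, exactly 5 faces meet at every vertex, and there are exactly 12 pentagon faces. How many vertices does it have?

60

Let x be the number of triangles; then F = 12 + x.
Edge–face incidences: 2E = 5·12 + 3·x = 60 + 3x.
Every vertex has degree 5, so 5V = 2E.
Euler: V − E + F = 2 ⇒ (2E)/5 − E + (12 + x) = 2.
Multiply by 10: 2·(2E) − 5·(2E) + 10·(12 + x) = 20, i.e. 120 + 10x − 3·(60 + 3x) = 20.
Collecting terms: x − 60 = 20, so x = 80.
Then 2E = 60 + 3·80 = 300, so E = 150, V = 2E/5 = 60, F = 12 + 80 = 92.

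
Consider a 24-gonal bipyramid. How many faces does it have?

48

A bipyramid over an n-gon has 2n triangular faces and n + 2 vertices: V = 24 + 2 = 26, E = 3·24 = 72, F = 2·24 = 48.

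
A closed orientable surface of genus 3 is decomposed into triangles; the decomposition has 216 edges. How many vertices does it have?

χ = 2 − 2·3 = -4, and every face is a triangle so 3F = 2E.
F = 2E/3 = 144. Then V = -4 + E − F = -4 + 216 − 144 = 68.

68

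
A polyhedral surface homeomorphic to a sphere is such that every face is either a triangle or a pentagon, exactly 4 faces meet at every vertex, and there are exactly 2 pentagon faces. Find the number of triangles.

10

Let x be the number of triangles; then F = 2 + x.
Edge–face incidences: 2E = 5·2 + 3·x = 10 + 3x.
Every vertex has degree 4, so 4V = 2E.
Euler: V − E + F = 2 ⇒ (2E)/4 − E + (2 + x) = 2.
Multiply by 8: 2·(2E) − 4·(2E) + 8·(2 + x) = 16, i.e. 16 + 8x − 2·(10 + 3x) = 16.
Collecting terms: 2x − 4 = 16, so 2x = 20, so x = 10.
Then 2E = 10 + 3·10 = 40, so E = 20, V = 2E/4 = 10, F = 2 + 10 = 12.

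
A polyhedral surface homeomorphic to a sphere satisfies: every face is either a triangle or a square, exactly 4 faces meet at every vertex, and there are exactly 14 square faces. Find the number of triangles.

Let x be the number of triangles; then F = 14 + x.
Edge–face incidences: 2E = 4·14 + 3·x = 56 + 3x.
Every vertex has degree 4, so 4V = 2E.
Euler: V − E + F = 2 ⇒ (2E)/4 − E + (14 + x) = 2.
Multiply by 8: 2·(2E) − 4·(2E) + 8·(14 + x) = 16, i.e. 112 + 8x − 2·(56 + 3x) = 16.
Collecting terms: 2x = 16, so x = 8.
Then 2E = 56 + 3·8 = 80, so E = 40, V = 2E/4 = 20, F = 14 + 8 = 22.

8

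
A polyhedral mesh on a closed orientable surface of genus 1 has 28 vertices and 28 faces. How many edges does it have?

For a closed orientable surface of genus 1, χ = 2 − 2·1 = 0.
E = V + F − (0) = 28 + 28 − (0) = 56.

56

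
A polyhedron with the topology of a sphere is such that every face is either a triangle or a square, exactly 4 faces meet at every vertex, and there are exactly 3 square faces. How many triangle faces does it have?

8

Let x be the number of triangles; then F = 3 + x.
Edge–face incidences: 2E = 4·3 + 3·x = 12 + 3x.
Every vertex has degree 4, so 4V = 2E.
Euler: V − E + F = 2 ⇒ (2E)/4 − E + (3 + x) = 2.
Multiply by 8: 2·(2E) − 4·(2E) + 8·(3 + x) = 16, i.e. 24 + 8x − 2·(12 + 3x) = 16.
Collecting terms: 2x = 16, so x = 8.
Then 2E = 12 + 3·8 = 36, so E = 18, V = 2E/4 = 9, F = 3 + 8 = 11.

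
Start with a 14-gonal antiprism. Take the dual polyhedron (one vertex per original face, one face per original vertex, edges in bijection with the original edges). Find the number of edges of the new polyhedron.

56

The base solid has V = 28, E = 56, F = 30.
The dual swaps V and F and preserves E: V′ = F = 30, E′ = E = 56, F′ = V = 28.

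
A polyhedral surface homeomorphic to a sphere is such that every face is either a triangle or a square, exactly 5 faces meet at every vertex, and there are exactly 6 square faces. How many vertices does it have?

Let x be the number of triangles; then F = 6 + x.
Edge–face incidences: 2E = 4·6 + 3·x = 24 + 3x.
Every vertex has degree 5, so 5V = 2E.
Euler: V − E + F = 2 ⇒ (2E)/5 − E + (6 + x) = 2.
Multiply by 10: 2·(2E) − 5·(2E) + 10·(6 + x) = 20, i.e. 60 + 10x − 3·(24 + 3x) = 20.
Collecting terms: x − 12 = 20, so x = 32.
Then 2E = 24 + 3·32 = 120, so E = 60, V = 2E/5 = 24, F = 6 + 32 = 38.

24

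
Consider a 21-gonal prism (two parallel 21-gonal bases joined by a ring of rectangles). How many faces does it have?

23

A prism on an n-gon has two n-gon bases and n rectangular sides: V = 2·21 = 42, E = 3·21 = 63, F = 21 + 2 = 23.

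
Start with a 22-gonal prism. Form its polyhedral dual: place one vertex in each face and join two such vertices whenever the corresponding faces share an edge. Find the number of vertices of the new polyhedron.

24

The base solid has V = 44, E = 66, F = 24.
The dual swaps V and F and preserves E: V′ = F = 24, E′ = E = 66, F′ = V = 44.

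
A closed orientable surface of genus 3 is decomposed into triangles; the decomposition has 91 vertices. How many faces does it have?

χ = 2 − 2·3 = -4, and every face is a triangle so 3F = 2E.
V − E + F = -4 with E = 3F/2 gives 91 − (3/2 − 1)·F = -4, so F = 190 and E = 285.

190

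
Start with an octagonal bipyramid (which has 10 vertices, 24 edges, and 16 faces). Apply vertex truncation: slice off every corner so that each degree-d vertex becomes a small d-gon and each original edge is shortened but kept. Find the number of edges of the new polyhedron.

Truncation replaces each original edge-end by a new vertex, so V′ = 2E = 48.
Each original edge survives, and each old vertex of degree d contributes d new edges; summing degrees gives Σd = 2E, so E′ = E + 2E = 3E = 72.
Each original face survives and each original vertex becomes one new face: F′ = F + V = 26.

72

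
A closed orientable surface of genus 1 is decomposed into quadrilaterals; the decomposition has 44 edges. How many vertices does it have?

22

χ = 2 − 2·1 = 0, and every face is a square so 4F = 2E.
F = 2E/4 = 22. Then V = 0 + E − F = 0 + 44 − 22 = 22.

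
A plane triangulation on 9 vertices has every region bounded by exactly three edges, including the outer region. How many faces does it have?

In a plane triangulation 3F = 2E and V − E + F = 2, so F = 2V − 4 = 2·9 − 4 = 14.

14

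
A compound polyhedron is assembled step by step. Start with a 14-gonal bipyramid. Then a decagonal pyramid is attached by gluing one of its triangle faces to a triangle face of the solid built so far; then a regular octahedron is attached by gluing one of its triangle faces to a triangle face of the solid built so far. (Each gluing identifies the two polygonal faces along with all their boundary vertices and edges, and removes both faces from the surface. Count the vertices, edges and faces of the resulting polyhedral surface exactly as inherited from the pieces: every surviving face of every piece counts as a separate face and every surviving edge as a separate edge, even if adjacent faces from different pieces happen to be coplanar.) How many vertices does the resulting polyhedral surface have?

A 14-gonal bipyramid: V=16, E=42, F=28.
Attach a decagonal pyramid (V=11, E=20, F=11) along a 3-gon: merge 3 vertices and 3 edges, delete both glued faces → V=24, E=59, F=37.
Attach a regular octahedron (V=6, E=12, F=8) along a 3-gon: merge 3 vertices and 3 edges, delete both glued faces → V=27, E=68, F=43.
Check: V − E + F = 27 − 68 + 43 = 2.

27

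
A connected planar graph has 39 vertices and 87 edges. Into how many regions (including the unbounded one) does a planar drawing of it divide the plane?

50

Euler's formula for a connected plane graph: V − E + F = 2, so F = 2 − 39 + 87 = 50.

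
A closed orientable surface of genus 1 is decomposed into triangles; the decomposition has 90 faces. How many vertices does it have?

45

χ = 2 − 2·1 = 0, and every face is a triangle so 3F = 2E.
E = 3·90/2 = 135. Then V = 0 + E − F = 0 + 135 − 90 = 45.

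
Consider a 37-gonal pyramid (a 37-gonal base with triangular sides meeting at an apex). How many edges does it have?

74

A pyramid on an n-gon base has one n-gon and n triangles: V = 37 + 1 = 38, E = 2·37 = 74, F = 37 + 1 = 38.
Check: V − E + F = 38 − 74 + 38 = 2.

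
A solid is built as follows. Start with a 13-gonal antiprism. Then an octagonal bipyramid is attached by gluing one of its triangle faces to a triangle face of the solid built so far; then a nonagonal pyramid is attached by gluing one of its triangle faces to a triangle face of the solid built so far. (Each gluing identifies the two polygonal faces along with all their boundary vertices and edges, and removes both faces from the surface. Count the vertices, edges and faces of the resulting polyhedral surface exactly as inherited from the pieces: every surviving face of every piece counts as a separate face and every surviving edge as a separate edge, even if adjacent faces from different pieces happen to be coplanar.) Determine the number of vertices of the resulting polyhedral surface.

40

A 13-gonal antiprism: V=26, E=52, F=28.
Attach an octagonal bipyramid (V=10, E=24, F=16) along a 3-gon: merge 3 vertices and 3 edges, delete both glued faces → V=33, E=73, F=42.
Attach a nonagonal pyramid (V=10, E=18, F=10) along a 3-gon: merge 3 vertices and 3 edges, delete both glued faces → V=40, E=88, F=50.
Check: V − E + F = 40 − 88 + 50 = 2.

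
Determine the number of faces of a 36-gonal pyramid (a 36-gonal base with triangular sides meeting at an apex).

37

A pyramid on an n-gon base has one n-gon and n triangles: V = 36 + 1 = 37, E = 2·36 = 72, F = 36 + 1 = 37.
Check: V − E + F = 37 − 72 + 37 = 2.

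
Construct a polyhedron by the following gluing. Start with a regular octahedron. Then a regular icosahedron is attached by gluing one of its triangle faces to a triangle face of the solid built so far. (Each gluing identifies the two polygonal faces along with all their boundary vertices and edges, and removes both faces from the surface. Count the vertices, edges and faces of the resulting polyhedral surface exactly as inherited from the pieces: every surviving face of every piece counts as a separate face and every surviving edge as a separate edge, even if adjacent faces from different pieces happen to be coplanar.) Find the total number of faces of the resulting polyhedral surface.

26

A regular octahedron: V=6, E=12, F=8.
Attach a regular icosahedron (V=12, E=30, F=20) along a 3-gon: merge 3 vertices and 3 edges, delete both glued faces → V=15, E=39, F=26.
Check: V − E + F = 15 − 39 + 26 = 2.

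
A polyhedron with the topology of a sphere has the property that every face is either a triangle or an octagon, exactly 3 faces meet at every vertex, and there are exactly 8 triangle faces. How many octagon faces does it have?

6

Let x be the number of octagons; then F = 8 + x.
Edge–face incidences: 2E = 3·8 + 8·x = 24 + 8x.
Every vertex has degree 3, so 3V = 2E.
Euler: V − E + F = 2 ⇒ (2E)/3 − E + (8 + x) = 2.
Multiply by 6: 2·(2E) − 3·(2E) + 6·(8 + x) = 12, i.e. 48 + 6x − (24 + 8x) = 12.
Collecting terms: −2x + 24 = 12, so −2x = −12, so x = 6.
Then 2E = 24 + 8·6 = 72, so E = 36, V = 2E/3 = 24, F = 8 + 6 = 14.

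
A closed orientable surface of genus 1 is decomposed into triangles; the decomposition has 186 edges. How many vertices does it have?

62

χ = 2 − 2·1 = 0, and every face is a triangle so 3F = 2E.
F = 2E/3 = 124. Then V = 0 + E − F = 0 + 186 − 124 = 62.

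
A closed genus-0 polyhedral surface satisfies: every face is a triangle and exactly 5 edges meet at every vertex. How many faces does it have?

Each face has 3 edges and each edge borders two faces, so 2E = 3F.
Each vertex has degree 5, so 5V = 2E and hence V = 3F/5.
Euler: V − E + F = 2 ⇒ (3F/5) − (3F/2) + F = 2.
Multiply by 10: (6 − 15 + 10)F = 20, i.e. 1F = 20.
So F = 20, E = 3·20/2 = 30, V = 3·20/5 = 12.

20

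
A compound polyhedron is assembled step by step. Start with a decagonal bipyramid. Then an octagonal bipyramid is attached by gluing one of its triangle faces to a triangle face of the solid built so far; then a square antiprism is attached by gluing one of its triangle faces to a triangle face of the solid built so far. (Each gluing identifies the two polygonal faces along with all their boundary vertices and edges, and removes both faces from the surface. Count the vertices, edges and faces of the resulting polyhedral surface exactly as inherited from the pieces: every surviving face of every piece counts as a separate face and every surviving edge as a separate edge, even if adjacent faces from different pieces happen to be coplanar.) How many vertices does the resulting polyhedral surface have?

24

A decagonal bipyramid: V=12, E=30, F=20.
Attach an octagonal bipyramid (V=10, E=24, F=16) along a 3-gon: merge 3 vertices and 3 edges, delete both glued faces → V=19, E=51, F=34.
Attach a square antiprism (V=8, E=16, F=10) along a 3-gon: merge 3 vertices and 3 edges, delete both glued faces → V=24, E=64, F=42.
Check: V − E + F = 24 − 64 + 42 = 2.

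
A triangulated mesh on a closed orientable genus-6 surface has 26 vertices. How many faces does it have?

χ = 2 − 2·6 = -10, and every face is a triangle so 3F = 2E.
V − E + F = -10 with E = 3F/2 gives 26 − (3/2 − 1)·F = -10, so F = 72 and E = 108.

72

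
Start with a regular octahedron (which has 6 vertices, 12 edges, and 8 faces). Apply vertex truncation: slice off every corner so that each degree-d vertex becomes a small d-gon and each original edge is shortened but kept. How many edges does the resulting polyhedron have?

Truncation replaces each original edge-end by a new vertex, so V′ = 2E = 24.
Each original edge survives, and each old vertex of degree d contributes d new edges; summing degrees gives Σd = 2E, so E′ = E + 2E = 3E = 36.
Each original face survives and each original vertex becomes one new face: F′ = F + V = 14.

36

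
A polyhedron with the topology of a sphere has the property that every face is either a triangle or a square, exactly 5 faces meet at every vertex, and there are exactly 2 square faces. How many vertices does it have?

Let x be the number of triangles; then F = 2 + x.
Edge–face incidences: 2E = 4·2 + 3·x = 8 + 3x.
Every vertex has degree 5, so 5V = 2E.
Euler: V − E + F = 2 ⇒ (2E)/5 − E + (2 + x) = 2.
Multiply by 10: 2·(2E) − 5·(2E) + 10·(2 + x) = 20, i.e. 20 + 10x − 3·(8 + 3x) = 20.
Collecting terms: x − 4 = 20, so x = 24.
Then 2E = 8 + 3·24 = 80, so E = 40, V = 2E/5 = 16, F = 2 + 24 = 26.

16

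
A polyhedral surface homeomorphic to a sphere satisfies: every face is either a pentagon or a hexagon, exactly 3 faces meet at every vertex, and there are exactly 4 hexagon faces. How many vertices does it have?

Let x be the number of pentagons; then F = 4 + x.
Edge–face incidences: 2E = 6·4 + 5·x = 24 + 5x.
Every vertex has degree 3, so 3V = 2E.
Euler: V − E + F = 2 ⇒ (2E)/3 − E + (4 + x) = 2.
Multiply by 6: 2·(2E) − 3·(2E) + 6·(4 + x) = 12, i.e. 24 + 6x − (24 + 5x) = 12.
Collecting terms: x = 12.
Then 2E = 24 + 5·12 = 84, so E = 42, V = 2E/3 = 28, F = 4 + 12 = 16.

28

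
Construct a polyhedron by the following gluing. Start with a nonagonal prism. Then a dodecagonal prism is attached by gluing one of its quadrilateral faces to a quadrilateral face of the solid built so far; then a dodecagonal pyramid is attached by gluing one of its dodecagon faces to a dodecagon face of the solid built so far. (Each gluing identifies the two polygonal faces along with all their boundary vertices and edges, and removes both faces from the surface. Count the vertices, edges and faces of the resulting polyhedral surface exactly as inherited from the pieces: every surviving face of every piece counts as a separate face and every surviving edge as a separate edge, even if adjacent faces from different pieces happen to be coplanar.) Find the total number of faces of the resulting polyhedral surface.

34

A nonagonal prism: V=18, E=27, F=11.
Attach a dodecagonal prism (V=24, E=36, F=14) along a 4-gon: merge 4 vertices and 4 edges, delete both glued faces → V=38, E=59, F=23.
Attach a dodecagonal pyramid (V=13, E=24, F=13) along a 12-gon: merge 12 vertices and 12 edges, delete both glued faces → V=39, E=71, F=34.
Check: V − E + F = 39 − 71 + 34 = 2.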